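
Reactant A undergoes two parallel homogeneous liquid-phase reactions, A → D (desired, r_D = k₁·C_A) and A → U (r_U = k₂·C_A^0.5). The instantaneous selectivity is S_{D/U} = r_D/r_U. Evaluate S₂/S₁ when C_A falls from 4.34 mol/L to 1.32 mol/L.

0.551

S_{D/U} = (k₁/k₂)·C_A^0.5, so S₂/S₁ = (C_{A,2}/C_{A,1})^0.5.
= (1.32/4.34)^0.5 = (0.3041)^0.5 = 0.551.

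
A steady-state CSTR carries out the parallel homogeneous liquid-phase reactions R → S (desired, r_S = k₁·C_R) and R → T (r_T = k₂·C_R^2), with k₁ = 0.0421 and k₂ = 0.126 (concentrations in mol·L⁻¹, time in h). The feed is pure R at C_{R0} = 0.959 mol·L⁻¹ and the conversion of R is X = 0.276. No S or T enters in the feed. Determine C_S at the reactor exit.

Exit C_R = C_{R0}(1−X) = 0.959×0.724 = 0.6943 mol·L⁻¹.
In a CSTR the entire volume is at exit conditions, so r_S = 0.0421×0.6943 = 0.02923 and r_T = 0.126×0.6943^2 = 0.06074.
Fraction of consumed R going to S: r_S/(r_S+r_T) = 0.3249.
C_S = 0.3249·C_{R0}·X = 0.3249×0.959×0.276 = 0.0860 mol·L⁻¹.

0.0860 mol·L⁻¹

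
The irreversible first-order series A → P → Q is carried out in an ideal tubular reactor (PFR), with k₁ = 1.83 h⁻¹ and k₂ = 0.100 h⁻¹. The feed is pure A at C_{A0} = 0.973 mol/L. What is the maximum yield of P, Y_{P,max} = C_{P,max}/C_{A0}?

0.845

Evaluating C_P at τ_opt = ln(k₂/k₁)/(k₂−k₁) gives C_{P,max}/C_{A0} = (k₁/k₂)^[k₂/(k₂−k₁)].
= (1.83/0.100)^(0.100/(0.100−1.83)) = (18.30)^(-0.05780) = 0.8453.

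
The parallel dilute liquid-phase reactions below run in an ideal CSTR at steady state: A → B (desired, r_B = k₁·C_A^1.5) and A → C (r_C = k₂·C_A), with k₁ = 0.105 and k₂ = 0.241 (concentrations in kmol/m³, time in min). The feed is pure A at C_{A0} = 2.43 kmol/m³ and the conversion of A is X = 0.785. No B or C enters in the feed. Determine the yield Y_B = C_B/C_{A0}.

Exit C_A = C_{A0}(1−X) = 2.43×0.215 = 0.5224 kmol/m³.
Rates in a CSTR are evaluated at the outlet concentration: r_B = 0.105×0.5224^1.5 = 0.03965, r_C = 0.241×0.5224 = 0.1259.
Fraction of consumed A going to B: r_B/(r_B+r_C) = 0.2395.
C_B = 0.2395·C_{A0}·X = 0.2395×2.43×0.785 = 0.457 kmol/m³; Y_B = C_B/C_{A0} = 0.188.

0.188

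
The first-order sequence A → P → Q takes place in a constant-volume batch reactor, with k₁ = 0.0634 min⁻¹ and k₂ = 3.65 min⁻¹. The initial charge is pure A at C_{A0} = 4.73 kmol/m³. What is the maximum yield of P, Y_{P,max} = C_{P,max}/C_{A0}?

At the optimum, C_{P,max}/C_{A0} = (k₁/k₂)^[k₂/(k₂−k₁)].
= (0.0634/3.65)^(3.65/(3.65−0.0634)) = (0.01737)^(1.018) = 0.01617.

0.0162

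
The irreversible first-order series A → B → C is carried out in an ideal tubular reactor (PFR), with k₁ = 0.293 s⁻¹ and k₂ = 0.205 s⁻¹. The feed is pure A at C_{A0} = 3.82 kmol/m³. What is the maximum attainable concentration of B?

At the optimum, C_{B,max}/C_{A0} = (k₁/k₂)^[k₂/(k₂−k₁)].
= (0.293/0.205)^(0.205/(0.205−0.293)) = (1.429)^(-2.330) = 0.4352.
C_{B,max} = 0.4352×3.82 = 1.66 kmol/m³.

1.66 kmol/m³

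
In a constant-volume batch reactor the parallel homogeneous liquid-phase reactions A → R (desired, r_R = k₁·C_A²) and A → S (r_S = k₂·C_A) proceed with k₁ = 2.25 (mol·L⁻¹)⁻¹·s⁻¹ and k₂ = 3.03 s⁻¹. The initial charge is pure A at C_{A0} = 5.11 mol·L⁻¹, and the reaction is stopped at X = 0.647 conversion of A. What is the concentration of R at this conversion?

C_A = C_{A0}(1−X) = 1.804 mol·L⁻¹.
Along a PFR/batch, dC_S/dC_A = −r_S/(r_R+r_S) = −k₂/(k₂+k₁·C_A).
Integrating from C_{A0} to C_A: C_S = (3.03/2.25)·ln[(3.03+2.25·5.11)/(3.03+2.25·1.80)] = 1.347·ln(14.53/7.089) = 0.9663 mol·L⁻¹.
Then C_R = (C_{A0}−C_A) − C_S = 3.306 − 0.9663 = 2.340 mol·L⁻¹.

2.34 mol·L⁻¹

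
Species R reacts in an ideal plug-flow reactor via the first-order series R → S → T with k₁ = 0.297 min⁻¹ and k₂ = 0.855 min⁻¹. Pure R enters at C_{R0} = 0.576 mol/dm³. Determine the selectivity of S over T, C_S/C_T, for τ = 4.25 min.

0.235

For first-order series with pure R initially, C_S(τ) = k₁C_{R0}/(k₂−k₁)·(e^(−k₁τ) − e^(−k₂τ)).
e^(−k₁τ) = e^(−0.297×4.25) = e^(−1.262) = 0.2830; e^(−k₂τ) = e^(−3.634) = 0.02642.
C_S = 0.297×0.576/(0.855−0.297) × (0.2830−0.02642) = 0.3066×0.2566 = 0.07867 mol/dm³.
C_R = C_{R0}e^(−k₁τ) = 0.1630 mol/dm³, so C_T = C_{R0}−C_R−C_S = 0.3343 mol/dm³; C_S/C_T = 0.235.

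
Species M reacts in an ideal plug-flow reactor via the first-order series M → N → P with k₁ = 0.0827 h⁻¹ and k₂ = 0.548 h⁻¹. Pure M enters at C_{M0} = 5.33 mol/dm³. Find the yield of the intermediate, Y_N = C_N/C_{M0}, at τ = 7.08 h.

0.0953

For first-order series with pure M initially, C_N(τ) = k₁C_{M0}/(k₂−k₁)·(e^(−k₁τ) − e^(−k₂τ)).
e^(−k₁τ) = e^(−0.0827×7.08) = e^(−0.5855) = 0.5568; e^(−k₂τ) = e^(−3.880) = 0.02065.
C_N = 0.0827×5.33/(0.548−0.0827) × (0.5568−0.02065) = 0.9473×0.5362 = 0.5079 mol/dm³.
Y_N = C_N/C_{M0} = 0.5079/5.33 = 0.0953.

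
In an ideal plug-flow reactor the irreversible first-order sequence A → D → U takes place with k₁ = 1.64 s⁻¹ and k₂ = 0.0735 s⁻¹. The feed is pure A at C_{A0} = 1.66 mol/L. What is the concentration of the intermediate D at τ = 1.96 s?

Solving the coupled first-order balances gives C_D(τ) = [k₁/(k₂−k₁)]·C_{A0}·(e^(−k₁τ) − e^(−k₂τ)).
e^(−k₁τ) = e^(−1.64×1.96) = e^(−3.214) = 0.04018; e^(−k₂τ) = e^(−0.1441) = 0.8658.
C_D = 1.64×1.66/(0.0735−1.64) × (0.04018−0.8658) = (-1.738)×(-0.8257) = 1.435 mol/L.

1.43 mol/L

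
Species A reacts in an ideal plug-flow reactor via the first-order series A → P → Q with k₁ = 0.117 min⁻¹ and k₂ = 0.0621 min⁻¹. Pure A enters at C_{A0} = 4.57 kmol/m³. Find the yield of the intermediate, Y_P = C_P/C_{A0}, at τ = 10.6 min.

0.487

For first-order series with pure A initially, C_P(τ) = k₁C_{A0}/(k₂−k₁)·(e^(−k₁τ) − e^(−k₂τ)).
e^(−k₁τ) = e^(−0.117×10.6) = e^(−1.240) = 0.2893; e^(−k₂τ) = e^(−0.6583) = 0.5178.
C_P = 0.117×4.57/(0.0621−0.117) × (0.2893−0.5178) = (-9.739)×(-0.2284) = 2.225 kmol/m³.
Y_P = C_P/C_{A0} = 2.225/4.57 = 0.487.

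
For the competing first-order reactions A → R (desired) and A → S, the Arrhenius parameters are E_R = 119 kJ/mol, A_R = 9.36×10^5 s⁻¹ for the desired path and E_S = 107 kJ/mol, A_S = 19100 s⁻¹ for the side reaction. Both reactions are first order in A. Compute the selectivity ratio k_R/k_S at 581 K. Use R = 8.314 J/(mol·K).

k_R/k_S = (A_R/A_S)·exp[−(E_R−E_S)/(RT)] = (A_R/A_S)·exp[(E_S−E_R)/(RT)].
(E_S−E_R)/(RT) = (107−119)×10³/(8.314×581) = -12000/4830 = -2.484.
k_R/k_S = (9.36×10^5/19100)·exp(-2.484) = 49.01 × 0.08339 = 4.09.
Since E_R > E_S, raising the temperature improves selectivity toward R.

4.09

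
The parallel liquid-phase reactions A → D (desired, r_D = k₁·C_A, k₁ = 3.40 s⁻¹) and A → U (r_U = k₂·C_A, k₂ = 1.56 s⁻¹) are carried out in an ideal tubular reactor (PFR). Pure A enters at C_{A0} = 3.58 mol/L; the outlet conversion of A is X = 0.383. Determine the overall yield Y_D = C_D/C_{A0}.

0.263

C_A = C_{A0}(1−X) = 2.209 mol/L.
Both paths are first order in A, so the instantaneous fraction to D is constant: dC_D/d(−C_A) = k₁/(k₁+k₂) = 0.6855.
C_D = 0.6855·(C_{A0}−C_A) = 0.6855×1.371 = 0.940 mol/L.
Y_D = C_D/C_{A0} = 0.9399/3.58 = 0.263.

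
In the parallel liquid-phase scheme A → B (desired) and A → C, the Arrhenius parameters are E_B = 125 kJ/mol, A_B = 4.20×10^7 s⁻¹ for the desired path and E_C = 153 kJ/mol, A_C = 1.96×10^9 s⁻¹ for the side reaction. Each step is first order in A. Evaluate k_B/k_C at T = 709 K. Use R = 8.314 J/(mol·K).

With equal orders, S_{B/C} = k_B/k_C = (A_B/A_C)·exp[(E_C−E_B)/(RT)].
(E_C−E_B)/(RT) = (153−125)×10³/(8.314×709) = 28000/5895 = 4.750.
k_B/k_C = (4.20×10^7/1.96×10^9)·exp(4.750) = 0.02143 × 115.6 = 2.48.

2.48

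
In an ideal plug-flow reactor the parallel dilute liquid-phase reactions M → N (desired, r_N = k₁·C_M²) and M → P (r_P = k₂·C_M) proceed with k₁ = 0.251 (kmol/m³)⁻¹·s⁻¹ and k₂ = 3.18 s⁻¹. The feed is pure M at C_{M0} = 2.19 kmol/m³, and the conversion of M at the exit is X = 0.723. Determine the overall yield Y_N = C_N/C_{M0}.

C_M = C_{M0}(1−X) = 0.6066 kmol/m³.
Along a PFR/batch, dC_P/dC_M = −r_P/(r_N+r_P) = −k₂/(k₂+k₁·C_M).
Integrating from C_{M0} to C_M: C_P = (3.18/0.251)·ln[(3.18+0.251·2.19)/(3.18+0.251·0.607)] = 12.67·ln(3.730/3.332) = 1.427 kmol/m³.
Then C_N = (C_{M0}−C_M) − C_P = 1.583 − 1.427 = 0.1559 kmol/m³.
Y_N = C_N/C_{M0} = 0.1559/2.19 = 0.0712.

0.0712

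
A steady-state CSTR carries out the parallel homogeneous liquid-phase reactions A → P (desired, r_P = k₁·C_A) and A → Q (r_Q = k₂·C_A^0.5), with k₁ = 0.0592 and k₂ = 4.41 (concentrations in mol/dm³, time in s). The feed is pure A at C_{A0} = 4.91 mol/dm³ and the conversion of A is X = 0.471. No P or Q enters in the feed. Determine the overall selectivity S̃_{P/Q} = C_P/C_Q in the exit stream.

0.0216

Exit C_A = C_{A0}(1−X) = 4.91×0.529 = 2.597 mol/dm³.
Rates in a CSTR are evaluated at the outlet concentration: r_P = 0.0592×2.597 = 0.1538, r_Q = 4.41×2.597^0.5 = 7.107.
Overall selectivity = C_P/C_Q = r_Pτ/(r_Qτ) = r_P/r_Q = 0.0216.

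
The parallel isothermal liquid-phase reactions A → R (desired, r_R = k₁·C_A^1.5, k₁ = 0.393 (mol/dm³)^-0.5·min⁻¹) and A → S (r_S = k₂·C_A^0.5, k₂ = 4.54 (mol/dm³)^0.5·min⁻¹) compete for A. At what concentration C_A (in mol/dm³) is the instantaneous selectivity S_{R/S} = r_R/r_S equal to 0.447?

S_{R/S} = (k₁/k₂)·C_A ⇒ C_A = S·k₂/k₁.
= 0.447×4.54/0.393 = 5.16 mol/dm³.

5.16 mol/dm³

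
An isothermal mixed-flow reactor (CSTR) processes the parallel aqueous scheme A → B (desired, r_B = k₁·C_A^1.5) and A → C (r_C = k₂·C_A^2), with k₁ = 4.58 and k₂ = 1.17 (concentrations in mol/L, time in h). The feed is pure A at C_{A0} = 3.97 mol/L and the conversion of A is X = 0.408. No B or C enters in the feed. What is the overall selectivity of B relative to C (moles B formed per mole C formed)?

Exit C_A = C_{A0}(1−X) = 3.97×0.592 = 2.350 mol/L.
Rates in a CSTR are evaluated at the outlet concentration: r_B = 4.58×2.350^1.5 = 16.50, r_C = 1.17×2.350^2 = 6.463.
Overall selectivity = C_B/C_C = r_Bτ/(r_Cτ) = r_B/r_C = 2.55.

2.55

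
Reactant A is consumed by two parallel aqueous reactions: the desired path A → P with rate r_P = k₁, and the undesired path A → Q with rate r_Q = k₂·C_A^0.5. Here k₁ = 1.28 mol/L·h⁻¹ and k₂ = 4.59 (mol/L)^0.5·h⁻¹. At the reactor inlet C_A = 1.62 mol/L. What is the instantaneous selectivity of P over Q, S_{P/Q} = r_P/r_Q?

0.219

S_{P/Q} = r_P/r_Q = (k₁)/(k₂·C_A^0.5) = (k₁/k₂)·C_A^-0.5.
= (1.28) / (4.59×1.620^0.5) = 1.280/5.842 = 0.219.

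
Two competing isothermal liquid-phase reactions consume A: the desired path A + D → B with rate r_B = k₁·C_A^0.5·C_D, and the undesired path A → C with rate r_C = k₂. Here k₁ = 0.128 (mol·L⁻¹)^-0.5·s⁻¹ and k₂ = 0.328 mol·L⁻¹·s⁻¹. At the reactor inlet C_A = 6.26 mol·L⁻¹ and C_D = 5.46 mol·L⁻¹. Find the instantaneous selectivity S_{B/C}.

5.33

S_{B/C} = r_B/r_C = (k₁·C_A^0.5·C_D)/(k₂) = (k₁/k₂)·C_A^0.5·C_D.
= (0.128×6.260^0.5×5.460) / (0.328) = 1.749/0.3280 = 5.33.
Since the desired path is higher order in A, keeping C_A high (PFR or concentrated feed) favours B.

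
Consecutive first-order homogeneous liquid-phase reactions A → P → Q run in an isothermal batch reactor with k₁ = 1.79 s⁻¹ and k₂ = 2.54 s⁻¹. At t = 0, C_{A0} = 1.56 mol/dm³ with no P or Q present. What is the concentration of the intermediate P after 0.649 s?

0.449 mol/dm³

For first-order series with pure A initially, C_P(t) = k₁C_{A0}/(k₂−k₁)·(e^(−k₁t) − e^(−k₂t)).
e^(−k₁t) = e^(−1.79×0.649) = e^(−1.162) = 0.3130; e^(−k₂t) = e^(−1.648) = 0.1923.
C_P = 1.79×1.56/(2.54−1.79) × (0.3130−0.1923) = 3.723×0.1206 = 0.4490 mol/dm³.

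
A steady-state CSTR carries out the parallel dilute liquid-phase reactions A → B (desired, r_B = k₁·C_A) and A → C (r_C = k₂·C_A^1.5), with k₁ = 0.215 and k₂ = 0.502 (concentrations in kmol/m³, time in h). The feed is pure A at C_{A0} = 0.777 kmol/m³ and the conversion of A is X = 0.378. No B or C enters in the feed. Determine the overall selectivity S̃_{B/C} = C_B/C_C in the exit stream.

Exit C_A = C_{A0}(1−X) = 0.777×0.622 = 0.4833 kmol/m³.
A CSTR operates uniformly at the exit composition, giving r_B = 0.1039 and r_C = 0.1687 (each k·C_A^n at C_A = 0.4833).
Overall selectivity = C_B/C_C = r_Bτ/(r_Cτ) = r_B/r_C = 0.616.

0.616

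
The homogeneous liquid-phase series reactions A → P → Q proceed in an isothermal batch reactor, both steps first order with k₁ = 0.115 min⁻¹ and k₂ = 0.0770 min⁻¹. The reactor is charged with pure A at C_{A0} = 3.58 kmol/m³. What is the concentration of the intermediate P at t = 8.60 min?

1.56 kmol/m³

The intermediate concentration in a first-order A→B→C sequence is C_P = k₁C_{A0}(e^(−k₁t) − e^(−k₂t))/(k₂−k₁).
e^(−k₁t) = e^(−0.115×8.60) = e^(−0.9890) = 0.3719; e^(−k₂t) = e^(−0.6622) = 0.5157.
C_P = 0.115×3.58/(0.0770−0.115) × (0.3719−0.5157) = (-10.83)×(-0.1438) = 1.558 kmol/m³.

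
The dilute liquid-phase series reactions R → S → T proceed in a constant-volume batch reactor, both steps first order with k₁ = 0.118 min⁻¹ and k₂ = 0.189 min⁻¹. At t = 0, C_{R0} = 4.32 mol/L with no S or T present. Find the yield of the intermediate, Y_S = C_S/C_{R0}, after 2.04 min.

The intermediate concentration in a first-order A→B→C sequence is C_S = k₁C_{R0}(e^(−k₁t) − e^(−k₂t))/(k₂−k₁).
e^(−k₁t) = e^(−0.118×2.04) = e^(−0.2407) = 0.7861; e^(−k₂t) = e^(−0.3856) = 0.6801.
C_S = 0.118×4.32/(0.189−0.118) × (0.7861−0.6801) = 7.180×0.1060 = 0.7610 mol/L.
Y_S = C_S/C_{R0} = 0.7610/4.32 = 0.176.

0.176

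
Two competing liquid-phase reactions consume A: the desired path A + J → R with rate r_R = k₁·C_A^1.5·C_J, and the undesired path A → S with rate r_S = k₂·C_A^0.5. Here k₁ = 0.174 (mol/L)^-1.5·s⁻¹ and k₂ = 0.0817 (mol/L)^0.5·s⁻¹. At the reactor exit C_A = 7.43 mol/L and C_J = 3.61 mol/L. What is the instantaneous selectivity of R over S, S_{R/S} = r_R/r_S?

57.1

S_{R/S} = r_R/r_S = (k₁·C_A^1.5·C_J)/(k₂·C_A^0.5) = (k₁/k₂)·C_A·C_J.
= (0.174×7.430^1.5×3.610) / (0.0817×7.430^0.5) = 12.72/0.2227 = 57.1.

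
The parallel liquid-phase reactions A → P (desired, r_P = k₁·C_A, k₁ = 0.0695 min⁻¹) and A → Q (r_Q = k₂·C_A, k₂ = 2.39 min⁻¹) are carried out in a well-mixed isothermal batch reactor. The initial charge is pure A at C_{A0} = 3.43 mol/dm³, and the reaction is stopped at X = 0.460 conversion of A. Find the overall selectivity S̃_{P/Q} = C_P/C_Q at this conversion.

0.0291

C_A = C_{A0}(1−X) = 1.852 mol/dm³.
Both paths are first order in A, so the instantaneous fraction to P is constant: dC_P/d(−C_A) = k₁/(k₁+k₂) = 0.02826.
C_P = 0.02826·(C_{A0}−C_A) = 0.02826×1.578 = 0.0446 mol/dm³.
C_Q = (C_{A0}−C_A)−C_P = 1.533 mol/dm³; S̃_{P/Q} = 0.04459/1.533 = 0.0291.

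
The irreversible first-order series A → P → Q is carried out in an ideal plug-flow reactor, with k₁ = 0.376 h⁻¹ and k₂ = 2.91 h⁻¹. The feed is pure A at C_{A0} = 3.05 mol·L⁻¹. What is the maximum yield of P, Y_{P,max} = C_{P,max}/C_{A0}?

For a first-order series the maximum intermediate yield is C_{P,max}/C_{A0} = (k₁/k₂)^[k₂/(k₂−k₁)].
= (0.376/2.91)^(2.91/(2.91−0.376)) = (0.1292)^(1.148) = 0.09537.

0.0954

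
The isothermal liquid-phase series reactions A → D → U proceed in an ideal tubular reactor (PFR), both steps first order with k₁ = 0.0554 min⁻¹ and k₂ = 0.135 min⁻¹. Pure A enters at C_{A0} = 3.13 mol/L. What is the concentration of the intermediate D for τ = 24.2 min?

The intermediate concentration in a first-order A→B→C sequence is C_D = k₁C_{A0}(e^(−k₁τ) − e^(−k₂τ))/(k₂−k₁).
e^(−k₁τ) = e^(−0.0554×24.2) = e^(−1.341) = 0.2617; e^(−k₂τ) = e^(−3.267) = 0.03812.
C_D = 0.0554×3.13/(0.135−0.0554) × (0.2617−0.03812) = 2.178×0.2235 = 0.4870 mol/L.

0.487 mol/L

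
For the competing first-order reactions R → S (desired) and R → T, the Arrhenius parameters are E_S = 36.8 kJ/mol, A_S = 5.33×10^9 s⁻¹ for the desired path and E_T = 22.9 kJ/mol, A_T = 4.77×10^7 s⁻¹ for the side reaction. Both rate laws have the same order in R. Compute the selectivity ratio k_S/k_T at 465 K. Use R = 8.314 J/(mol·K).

3.07

With equal orders, S_{S/T} = k_S/k_T = (A_S/A_T)·exp[(E_T−E_S)/(RT)].
(E_T−E_S)/(RT) = (22.9−36.8)×10³/(8.314×465) = -13900/3866 = -3.595.
k_S/k_T = (5.33×10^9/4.77×10^7)·exp(-3.595) = 111.7 × 0.02745 = 3.07.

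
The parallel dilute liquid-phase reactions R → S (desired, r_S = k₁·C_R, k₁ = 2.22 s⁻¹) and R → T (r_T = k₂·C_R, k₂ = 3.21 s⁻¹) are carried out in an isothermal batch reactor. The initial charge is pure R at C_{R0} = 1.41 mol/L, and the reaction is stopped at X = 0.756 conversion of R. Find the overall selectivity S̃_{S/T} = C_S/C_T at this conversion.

C_R = C_{R0}(1−X) = 0.3440 mol/L.
Both paths are first order in R, so the instantaneous fraction to S is constant: dC_S/d(−C_R) = k₁/(k₁+k₂) = 0.4088.
C_S = 0.4088·(C_{R0}−C_R) = 0.4088×1.066 = 0.436 mol/L.
C_T = (C_{R0}−C_R)−C_S = 0.6302 mol/L; S̃_{S/T} = 0.4358/0.6302 = 0.692.

0.692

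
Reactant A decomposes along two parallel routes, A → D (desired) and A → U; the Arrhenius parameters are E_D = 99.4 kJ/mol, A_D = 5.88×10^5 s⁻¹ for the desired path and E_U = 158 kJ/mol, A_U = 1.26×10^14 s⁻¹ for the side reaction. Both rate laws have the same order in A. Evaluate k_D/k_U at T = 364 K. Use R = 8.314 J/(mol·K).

Since both paths have the same order in A, the concentration cancels and S_{D/U} = k_D/k_U = (A_D/A_U)·exp[(E_U−E_D)/(RT)].
(E_U−E_D)/(RT) = (158−99.4)×10³/(8.314×364) = 58600/3026 = 19.36.
k_D/k_U = (5.88×10^5/1.26×10^14)·exp(19.36) = 4.667×10^-9 × 2.567×10^8 = 1.20.
Since E_D < E_U, lowering the temperature improves selectivity toward D.

1.20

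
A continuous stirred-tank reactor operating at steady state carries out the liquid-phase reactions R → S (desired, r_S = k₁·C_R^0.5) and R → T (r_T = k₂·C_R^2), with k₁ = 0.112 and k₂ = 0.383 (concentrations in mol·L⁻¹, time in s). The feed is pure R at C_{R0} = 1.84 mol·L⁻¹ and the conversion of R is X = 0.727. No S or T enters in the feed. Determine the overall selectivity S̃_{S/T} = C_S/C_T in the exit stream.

Exit C_R = C_{R0}(1−X) = 1.84×0.273 = 0.5023 mol·L⁻¹.
In a CSTR the entire volume is at exit conditions, so r_S = 0.112×0.5023^0.5 = 0.07938 and r_T = 0.383×0.5023^2 = 0.09664.
Overall selectivity = C_S/C_T = r_Sτ/(r_Tτ) = r_S/r_T = 0.821.

0.821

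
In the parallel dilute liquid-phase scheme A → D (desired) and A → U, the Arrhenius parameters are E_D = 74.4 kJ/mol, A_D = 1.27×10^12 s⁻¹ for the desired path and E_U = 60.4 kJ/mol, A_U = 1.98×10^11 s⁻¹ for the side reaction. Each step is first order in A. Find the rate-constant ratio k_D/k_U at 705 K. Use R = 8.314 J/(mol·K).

k_D/k_U = (A_D/A_U)·exp[−(E_D−E_U)/(RT)] = (A_D/A_U)·exp[(E_U−E_D)/(RT)].
(E_U−E_D)/(RT) = (60.4−74.4)×10³/(8.314×705) = -14000/5861 = -2.389.
k_D/k_U = (1.27×10^12/1.98×10^11)·exp(-2.389) = 6.414 × 0.09177 = 0.589.
Since E_D > E_U, raising the temperature improves selectivity toward D.

0.589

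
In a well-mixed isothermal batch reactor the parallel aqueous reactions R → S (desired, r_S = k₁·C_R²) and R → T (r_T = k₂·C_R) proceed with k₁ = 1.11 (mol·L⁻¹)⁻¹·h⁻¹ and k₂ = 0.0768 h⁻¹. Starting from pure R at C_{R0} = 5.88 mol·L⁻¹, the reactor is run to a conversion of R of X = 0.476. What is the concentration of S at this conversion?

C_R = C_{R0}(1−X) = 3.081 mol·L⁻¹.
Along a PFR/batch, dC_T/dC_R = −r_T/(r_S+r_T) = −k₂/(k₂+k₁·C_R).
Integrating from C_{R0} to C_R: C_T = (0.0768/1.11)·ln[(0.0768+1.11·5.88)/(0.0768+1.11·3.08)] = 0.06919·ln(6.604/3.497) = 0.04399 mol·L⁻¹.
Then C_S = (C_{R0}−C_R) − C_T = 2.799 − 0.04399 = 2.755 mol·L⁻¹.

2.75 mol·L⁻¹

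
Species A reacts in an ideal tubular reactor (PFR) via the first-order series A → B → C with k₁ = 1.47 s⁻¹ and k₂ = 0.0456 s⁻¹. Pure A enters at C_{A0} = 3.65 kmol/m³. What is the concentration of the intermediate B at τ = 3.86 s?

Solving the coupled first-order balances gives C_B(τ) = [k₁/(k₂−k₁)]·C_{A0}·(e^(−k₁τ) − e^(−k₂τ)).
e^(−k₁τ) = e^(−1.47×3.86) = e^(−5.674) = 0.003433; e^(−k₂τ) = e^(−0.1760) = 0.8386.
C_B = 1.47×3.65/(0.0456−1.47) × (0.003433−0.8386) = (-3.767)×(-0.8352) = 3.146 kmol/m³.

3.15 kmol/m³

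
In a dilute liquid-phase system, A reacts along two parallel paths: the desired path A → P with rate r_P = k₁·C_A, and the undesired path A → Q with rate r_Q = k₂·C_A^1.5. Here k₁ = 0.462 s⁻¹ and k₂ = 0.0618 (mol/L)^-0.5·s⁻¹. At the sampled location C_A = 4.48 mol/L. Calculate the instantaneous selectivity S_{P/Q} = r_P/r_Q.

3.53

S_{P/Q} = r_P/r_Q = (k₁·C_A)/(k₂·C_A^1.5) = (k₁/k₂)·C_A^-0.5.
= (0.462×4.480) / (0.0618×4.480^1.5) = 2.070/0.5860 = 3.53.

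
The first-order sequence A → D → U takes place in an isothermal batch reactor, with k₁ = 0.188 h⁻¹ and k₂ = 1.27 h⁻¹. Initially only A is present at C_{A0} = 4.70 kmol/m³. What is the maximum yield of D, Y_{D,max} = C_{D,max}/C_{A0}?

At the optimum, C_{D,max}/C_{A0} = (k₁/k₂)^[k₂/(k₂−k₁)].
= (0.188/1.27)^(1.27/(1.27−0.188)) = (0.1480)^(1.174) = 0.1062.

0.106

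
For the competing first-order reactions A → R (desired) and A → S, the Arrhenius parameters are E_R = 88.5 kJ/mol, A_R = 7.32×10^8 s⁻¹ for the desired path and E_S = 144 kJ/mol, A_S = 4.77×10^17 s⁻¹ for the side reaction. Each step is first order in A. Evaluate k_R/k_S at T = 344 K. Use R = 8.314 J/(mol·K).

With equal orders, S_{R/S} = k_R/k_S = (A_R/A_S)·exp[(E_S−E_R)/(RT)].
(E_S−E_R)/(RT) = (144−88.5)×10³/(8.314×344) = 55500/2860 = 19.41.
k_R/k_S = (7.32×10^8/4.77×10^17)·exp(19.41) = 1.535×10^-9 × 2.677×10^8 = 0.411.
Since E_R < E_S, lowering the temperature improves selectivity toward R.

0.411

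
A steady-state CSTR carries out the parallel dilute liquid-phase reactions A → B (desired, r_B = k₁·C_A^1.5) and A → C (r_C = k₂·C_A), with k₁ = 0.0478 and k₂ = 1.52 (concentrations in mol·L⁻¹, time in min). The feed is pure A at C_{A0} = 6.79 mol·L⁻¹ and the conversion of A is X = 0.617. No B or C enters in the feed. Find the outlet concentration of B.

0.202 mol·L⁻¹

Exit C_A = C_{A0}(1−X) = 6.79×0.383 = 2.601 mol·L⁻¹.
A CSTR operates uniformly at the exit composition, giving r_B = 0.2005 and r_C = 3.953 (each k·C_A^n at C_A = 2.601).
Fraction of consumed A going to B: r_B/(r_B+r_C) = 0.04827.
C_B = 0.04827·C_{A0}·X = 0.04827×6.79×0.617 = 0.202 mol·L⁻¹.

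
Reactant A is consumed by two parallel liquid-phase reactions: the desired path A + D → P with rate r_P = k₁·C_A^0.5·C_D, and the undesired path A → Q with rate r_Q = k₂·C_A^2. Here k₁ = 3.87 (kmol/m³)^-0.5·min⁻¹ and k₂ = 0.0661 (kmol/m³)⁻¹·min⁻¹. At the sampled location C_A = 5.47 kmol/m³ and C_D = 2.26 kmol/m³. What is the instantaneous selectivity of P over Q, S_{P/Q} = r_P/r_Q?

S_{P/Q} = r_P/r_Q = (k₁·C_A^0.5·C_D)/(k₂·C_A^2) = (k₁/k₂)·C_A^-1.5·C_D.
= (3.87×5.470^0.5×2.260) / (0.0661×5.470^2) = 20.46/1.978 = 10.3.
The undesired path is higher order in A, so low C_A (CSTR or dilute feed) favours P.

10.3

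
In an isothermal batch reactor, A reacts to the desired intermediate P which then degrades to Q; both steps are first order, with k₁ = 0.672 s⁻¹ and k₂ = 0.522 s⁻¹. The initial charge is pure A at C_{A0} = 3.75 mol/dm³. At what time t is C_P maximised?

1.68 s

The intermediate peaks when r₁ = r₂, i.e. k₁e^(−k₁t) = k₂e^(−k₂t), giving t_opt = ln(k₂/k₁)/(k₂−k₁).
= ln(0.522/0.672)/(0.522−0.672) = ln(0.7768)/-0.1500 = -0.2526/-0.1500 = 1.68 s.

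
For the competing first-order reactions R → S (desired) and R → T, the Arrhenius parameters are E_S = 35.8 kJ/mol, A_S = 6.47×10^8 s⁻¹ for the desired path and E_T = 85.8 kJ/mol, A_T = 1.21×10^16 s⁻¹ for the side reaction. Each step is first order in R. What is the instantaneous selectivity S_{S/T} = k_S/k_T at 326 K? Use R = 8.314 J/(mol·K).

With equal orders, S_{S/T} = k_S/k_T = (A_S/A_T)·exp[(E_T−E_S)/(RT)].
(E_T−E_S)/(RT) = (85.8−35.8)×10³/(8.314×326) = 50000/2710 = 18.45.
k_S/k_T = (6.47×10^8/1.21×10^16)·exp(18.45) = 5.347×10^-8 × 1.027×10^8 = 5.49.

5.49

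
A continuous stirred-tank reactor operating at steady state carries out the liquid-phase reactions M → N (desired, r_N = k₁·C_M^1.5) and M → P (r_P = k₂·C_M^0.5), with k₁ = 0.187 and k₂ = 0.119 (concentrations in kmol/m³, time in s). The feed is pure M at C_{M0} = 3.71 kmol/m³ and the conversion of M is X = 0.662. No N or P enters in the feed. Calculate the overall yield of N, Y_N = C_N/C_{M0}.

Exit C_M = C_{M0}(1−X) = 3.71×0.338 = 1.254 kmol/m³.
A CSTR operates uniformly at the exit composition, giving r_N = 0.2626 and r_P = 0.1333 (each k·C_M^n at C_M = 1.254).
Fraction of consumed M going to N: r_N/(r_N+r_P) = 0.6634.
C_N = 0.6634·C_{M0}·X = 0.6634×3.71×0.662 = 1.63 kmol/m³; Y_N = C_N/C_{M0} = 0.439.

0.439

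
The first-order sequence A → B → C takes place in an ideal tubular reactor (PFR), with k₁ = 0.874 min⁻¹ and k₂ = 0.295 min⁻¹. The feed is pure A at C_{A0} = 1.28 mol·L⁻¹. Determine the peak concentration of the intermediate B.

0.736 mol·L⁻¹

At the optimum, C_{B,max}/C_{A0} = (k₁/k₂)^[k₂/(k₂−k₁)].
= (0.874/0.295)^(0.295/(0.295−0.874)) = (2.963)^(-0.5095) = 0.5750.
C_{B,max} = 0.5750×1.28 = 0.736 mol·L⁻¹.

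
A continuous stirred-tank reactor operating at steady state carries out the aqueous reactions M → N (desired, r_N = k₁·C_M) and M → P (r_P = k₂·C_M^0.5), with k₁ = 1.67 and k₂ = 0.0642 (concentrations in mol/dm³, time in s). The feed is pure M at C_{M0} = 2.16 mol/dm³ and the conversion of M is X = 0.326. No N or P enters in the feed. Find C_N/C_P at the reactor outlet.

Exit C_M = C_{M0}(1−X) = 2.16×0.674 = 1.456 mol/dm³.
Rates in a CSTR are evaluated at the outlet concentration: r_N = 1.67×1.456 = 2.431, r_P = 0.0642×1.456^0.5 = 0.07746.
Overall selectivity = C_N/C_P = r_Nτ/(r_Pτ) = r_N/r_P = 31.4.

31.4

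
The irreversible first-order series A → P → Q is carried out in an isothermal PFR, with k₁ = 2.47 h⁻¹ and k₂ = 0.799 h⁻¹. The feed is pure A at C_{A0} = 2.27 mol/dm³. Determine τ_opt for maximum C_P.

Setting dC_P/dτ = 0 gives τ_opt = ln(k₂/k₁)/(k₂−k₁).
= ln(0.799/2.47)/(0.799−2.47) = ln(0.3235)/-1.671 = -1.129/-1.671 = 0.675 h.

0.675 h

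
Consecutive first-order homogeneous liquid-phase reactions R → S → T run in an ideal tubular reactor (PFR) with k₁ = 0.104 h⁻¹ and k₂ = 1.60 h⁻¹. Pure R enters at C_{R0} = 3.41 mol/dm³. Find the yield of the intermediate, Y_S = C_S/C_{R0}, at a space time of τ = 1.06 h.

For first-order series with pure R initially, C_S(τ) = k₁C_{R0}/(k₂−k₁)·(e^(−k₁τ) − e^(−k₂τ)).
e^(−k₁τ) = e^(−0.104×1.06) = e^(−0.1102) = 0.8956; e^(−k₂τ) = e^(−1.696) = 0.1834.
C_S = 0.104×3.41/(1.60−0.104) × (0.8956−0.1834) = 0.2371×0.7122 = 0.1688 mol/dm³.
Y_S = C_S/C_{R0} = 0.1688/3.41 = 0.0495.

0.0495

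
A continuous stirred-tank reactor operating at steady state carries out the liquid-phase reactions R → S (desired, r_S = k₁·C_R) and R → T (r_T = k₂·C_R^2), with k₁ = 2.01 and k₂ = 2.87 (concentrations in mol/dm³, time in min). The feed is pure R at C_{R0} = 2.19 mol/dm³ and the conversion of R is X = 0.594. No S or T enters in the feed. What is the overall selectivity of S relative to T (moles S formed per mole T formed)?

Exit C_R = C_{R0}(1−X) = 2.19×0.406 = 0.8891 mol/dm³.
Rates in a CSTR are evaluated at the outlet concentration: r_S = 2.01×0.8891 = 1.787, r_T = 2.87×0.8891^2 = 2.269.
Overall selectivity = C_S/C_T = r_Sτ/(r_Tτ) = r_S/r_T = 0.788.

0.788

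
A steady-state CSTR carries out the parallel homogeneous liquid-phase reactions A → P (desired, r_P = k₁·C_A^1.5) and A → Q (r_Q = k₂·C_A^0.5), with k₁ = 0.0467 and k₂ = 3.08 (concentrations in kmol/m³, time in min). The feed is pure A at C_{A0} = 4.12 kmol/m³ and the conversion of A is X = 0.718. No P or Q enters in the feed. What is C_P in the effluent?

Exit C_A = C_{A0}(1−X) = 4.12×0.282 = 1.162 kmol/m³.
Rates in a CSTR are evaluated at the outlet concentration: r_P = 0.0467×1.162^1.5 = 0.05848, r_Q = 3.08×1.162^0.5 = 3.320.
Fraction of consumed A going to P: r_P/(r_P+r_Q) = 0.01731.
C_P = 0.01731·C_{A0}·X = 0.01731×4.12×0.718 = 0.0512 kmol/m³.

0.0512 kmol/m³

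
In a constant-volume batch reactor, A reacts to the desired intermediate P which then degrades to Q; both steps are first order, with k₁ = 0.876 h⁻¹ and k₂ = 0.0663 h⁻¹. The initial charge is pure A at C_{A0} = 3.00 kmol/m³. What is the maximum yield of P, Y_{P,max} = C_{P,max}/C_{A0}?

At the optimum, C_{P,max}/C_{A0} = (k₁/k₂)^[k₂/(k₂−k₁)].
= (0.876/0.0663)^(0.0663/(0.0663−0.876)) = (13.21)^(-0.08188) = 0.8095.

0.809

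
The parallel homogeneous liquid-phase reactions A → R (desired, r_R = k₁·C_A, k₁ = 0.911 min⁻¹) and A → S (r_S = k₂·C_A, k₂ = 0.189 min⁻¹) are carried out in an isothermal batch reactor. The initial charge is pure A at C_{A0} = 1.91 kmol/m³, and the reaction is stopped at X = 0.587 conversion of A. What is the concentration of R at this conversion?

0.929 kmol/m³

C_A = C_{A0}(1−X) = 0.7888 kmol/m³.
Both paths are first order in A, so the instantaneous fraction to R is constant: dC_R/d(−C_A) = k₁/(k₁+k₂) = 0.8282.
C_R = 0.8282·(C_{A0}−C_A) = 0.8282×1.121 = 0.929 kmol/m³.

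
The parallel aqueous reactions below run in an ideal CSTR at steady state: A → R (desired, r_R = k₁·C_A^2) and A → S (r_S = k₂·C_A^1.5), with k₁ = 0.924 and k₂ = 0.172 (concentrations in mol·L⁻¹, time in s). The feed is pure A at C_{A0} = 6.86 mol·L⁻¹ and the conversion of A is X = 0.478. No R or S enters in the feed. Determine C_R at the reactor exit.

Exit C_A = C_{A0}(1−X) = 6.86×0.522 = 3.581 mol·L⁻¹.
Rates in a CSTR are evaluated at the outlet concentration: r_R = 0.924×3.581^2 = 11.85, r_S = 0.172×3.581^1.5 = 1.166.
Fraction of consumed A going to R: r_R/(r_R+r_S) = 0.9104.
C_R = 0.9104·C_{A0}·X = 0.9104×6.86×0.478 = 2.99 mol·L⁻¹.

2.99 mol·L⁻¹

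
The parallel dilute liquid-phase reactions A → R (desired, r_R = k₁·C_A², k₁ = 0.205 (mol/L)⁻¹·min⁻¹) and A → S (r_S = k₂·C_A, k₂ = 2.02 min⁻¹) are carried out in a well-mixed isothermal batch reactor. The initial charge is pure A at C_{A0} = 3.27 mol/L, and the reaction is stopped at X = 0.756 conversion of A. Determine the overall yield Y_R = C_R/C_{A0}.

C_A = C_{A0}(1−X) = 0.7979 mol/L.
Along a PFR/batch, dC_S/dC_A = −r_S/(r_R+r_S) = −k₂/(k₂+k₁·C_A).
Integrating from C_{A0} to C_A: C_S = (2.02/0.205)·ln[(2.02+0.205·3.27)/(2.02+0.205·0.798)] = 9.854·ln(2.690/2.184) = 2.057 mol/L.
Then C_R = (C_{A0}−C_A) − C_S = 2.472 − 2.057 = 0.4155 mol/L.
Y_R = C_R/C_{A0} = 0.4155/3.27 = 0.127.

0.127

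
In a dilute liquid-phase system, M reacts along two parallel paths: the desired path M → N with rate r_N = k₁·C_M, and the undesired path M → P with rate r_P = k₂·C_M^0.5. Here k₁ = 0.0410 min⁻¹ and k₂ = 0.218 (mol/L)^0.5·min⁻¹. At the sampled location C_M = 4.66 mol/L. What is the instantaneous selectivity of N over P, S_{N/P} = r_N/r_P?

S_{N/P} = r_N/r_P = (k₁·C_M)/(k₂·C_M^0.5) = (k₁/k₂)·C_M^0.5.
= (0.0410×4.660) / (0.218×4.660^0.5) = 0.1911/0.4706 = 0.406.

0.406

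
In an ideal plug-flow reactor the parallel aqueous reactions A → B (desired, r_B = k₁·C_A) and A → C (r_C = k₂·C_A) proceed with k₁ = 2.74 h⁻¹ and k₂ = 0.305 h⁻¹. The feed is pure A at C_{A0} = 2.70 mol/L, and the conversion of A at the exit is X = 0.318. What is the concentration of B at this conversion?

C_A = C_{A0}(1−X) = 1.841 mol/L.
Both paths are first order in A, so the instantaneous fraction to B is constant: dC_B/d(−C_A) = k₁/(k₁+k₂) = 0.8998.
C_B = 0.8998·(C_{A0}−C_A) = 0.8998×0.8586 = 0.773 mol/L.

0.773 mol/L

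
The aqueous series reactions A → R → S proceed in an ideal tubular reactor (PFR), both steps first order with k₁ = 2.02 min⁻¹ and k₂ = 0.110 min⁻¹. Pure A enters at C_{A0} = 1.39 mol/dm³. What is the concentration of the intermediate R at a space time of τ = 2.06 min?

Solving the coupled first-order balances gives C_R(τ) = [k₁/(k₂−k₁)]·C_{A0}·(e^(−k₁τ) − e^(−k₂τ)).
e^(−k₁τ) = e^(−2.02×2.06) = e^(−4.161) = 0.01559; e^(−k₂τ) = e^(−0.2266) = 0.7972.
C_R = 2.02×1.39/(0.110−2.02) × (0.01559−0.7972) = (-1.470)×(-0.7817) = 1.149 mol/dm³.

1.15 mol/dm³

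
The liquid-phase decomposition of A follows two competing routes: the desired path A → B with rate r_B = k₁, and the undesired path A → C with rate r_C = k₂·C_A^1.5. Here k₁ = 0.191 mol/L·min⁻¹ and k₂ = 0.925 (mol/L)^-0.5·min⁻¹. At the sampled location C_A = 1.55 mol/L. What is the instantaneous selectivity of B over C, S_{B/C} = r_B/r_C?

0.107

S_{B/C} = r_B/r_C = (k₁)/(k₂·C_A^1.5) = (k₁/k₂)·C_A^-1.5.
= (0.191) / (0.925×1.550^1.5) = 0.1910/1.785 = 0.107.
The undesired path is higher order in A, so low C_A (CSTR or dilute feed) favours B.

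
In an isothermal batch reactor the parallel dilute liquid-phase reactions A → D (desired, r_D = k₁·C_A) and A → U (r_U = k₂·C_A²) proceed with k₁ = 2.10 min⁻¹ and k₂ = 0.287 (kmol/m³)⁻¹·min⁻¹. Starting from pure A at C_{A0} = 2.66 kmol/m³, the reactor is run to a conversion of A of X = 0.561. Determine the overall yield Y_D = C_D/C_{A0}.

C_A = C_{A0}(1−X) = 1.168 kmol/m³.
Along a PFR/batch, dC_D/dC_A = −r_D/(r_D+r_U) = −k₁/(k₁+k₂·C_A).
Integrating from C_{A0} to C_A: C_D = (2.10/0.287)·ln[(2.10+0.287·2.66)/(2.10+0.287·1.17)] = 7.317·ln(2.863/2.435) = 1.185 kmol/m³.
Y_D = C_D/C_{A0} = 1.185/2.66 = 0.446.

0.446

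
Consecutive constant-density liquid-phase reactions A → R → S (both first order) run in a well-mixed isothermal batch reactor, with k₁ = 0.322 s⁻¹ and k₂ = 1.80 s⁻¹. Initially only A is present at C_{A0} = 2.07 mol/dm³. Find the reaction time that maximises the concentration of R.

1.16 s

Setting dC_R/dt = 0 gives t_opt = ln(k₂/k₁)/(k₂−k₁).
= ln(1.80/0.322)/(1.80−0.322) = ln(5.590)/1.478 = 1.721/1.478 = 1.16 s.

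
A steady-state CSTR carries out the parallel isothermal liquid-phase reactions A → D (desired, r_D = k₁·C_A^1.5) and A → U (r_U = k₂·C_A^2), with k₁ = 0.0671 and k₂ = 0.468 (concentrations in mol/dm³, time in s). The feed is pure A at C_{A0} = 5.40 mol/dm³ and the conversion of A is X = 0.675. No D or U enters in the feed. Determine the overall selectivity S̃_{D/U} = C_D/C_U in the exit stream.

Exit C_A = C_{A0}(1−X) = 5.40×0.325 = 1.755 mol/dm³.
Rates in a CSTR are evaluated at the outlet concentration: r_D = 0.0671×1.755^1.5 = 0.1560, r_U = 0.468×1.755^2 = 1.441.
Overall selectivity = C_D/C_U = r_Dτ/(r_Uτ) = r_D/r_U = 0.108.

0.108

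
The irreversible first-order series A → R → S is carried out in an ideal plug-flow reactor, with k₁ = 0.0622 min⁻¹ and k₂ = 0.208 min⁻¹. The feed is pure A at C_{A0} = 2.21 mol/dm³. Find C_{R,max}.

0.395 mol/dm³

For a first-order series the maximum intermediate yield is C_{R,max}/C_{A0} = (k₁/k₂)^[k₂/(k₂−k₁)].
= (0.0622/0.208)^(0.208/(0.208−0.0622)) = (0.2990)^(1.427) = 0.1787.
C_{R,max} = 0.1787×2.21 = 0.395 mol/dm³.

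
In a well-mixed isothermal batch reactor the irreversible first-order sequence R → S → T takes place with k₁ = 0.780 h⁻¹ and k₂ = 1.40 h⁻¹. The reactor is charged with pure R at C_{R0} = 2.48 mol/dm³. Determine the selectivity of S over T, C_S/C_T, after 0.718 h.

1.51

For first-order series with pure R initially, C_S(t) = k₁C_{R0}/(k₂−k₁)·(e^(−k₁t) − e^(−k₂t)).
e^(−k₁t) = e^(−0.780×0.718) = e^(−0.5600) = 0.5712; e^(−k₂t) = e^(−1.005) = 0.3660.
C_S = 0.780×2.48/(1.40−0.780) × (0.5712−0.3660) = 3.120×0.2052 = 0.6403 mol/dm³.
C_R = C_{R0}e^(−k₁t) = 1.417 mol/dm³, so C_T = C_{R0}−C_R−C_S = 0.4232 mol/dm³; C_S/C_T = 1.51.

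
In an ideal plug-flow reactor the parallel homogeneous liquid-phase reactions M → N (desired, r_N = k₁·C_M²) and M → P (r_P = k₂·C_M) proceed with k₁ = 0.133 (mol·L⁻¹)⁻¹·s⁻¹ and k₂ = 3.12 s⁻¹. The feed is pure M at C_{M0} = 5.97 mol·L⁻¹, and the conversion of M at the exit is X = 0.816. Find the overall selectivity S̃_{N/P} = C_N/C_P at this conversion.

C_M = C_{M0}(1−X) = 1.098 mol·L⁻¹.
Along a PFR/batch, dC_P/dC_M = −r_P/(r_N+r_P) = −k₂/(k₂+k₁·C_M).
Integrating from C_{M0} to C_M: C_P = (3.12/0.133)·ln[(3.12+0.133·5.97)/(3.12+0.133·1.10)] = 23.46·ln(3.914/3.266) = 4.245 mol·L⁻¹.
Then C_N = (C_{M0}−C_M) − C_P = 4.872 − 4.245 = 0.6263 mol·L⁻¹.
S̃_{N/P} = C_N/C_P = 0.6263/4.245 = 0.148.

0.148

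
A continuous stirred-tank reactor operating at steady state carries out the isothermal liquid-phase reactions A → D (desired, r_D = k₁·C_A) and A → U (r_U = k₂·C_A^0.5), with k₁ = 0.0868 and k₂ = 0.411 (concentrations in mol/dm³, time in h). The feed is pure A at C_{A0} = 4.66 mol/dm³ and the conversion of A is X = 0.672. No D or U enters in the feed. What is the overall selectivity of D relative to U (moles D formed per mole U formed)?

Exit C_A = C_{A0}(1−X) = 4.66×0.328 = 1.528 mol/dm³.
Rates in a CSTR are evaluated at the outlet concentration: r_D = 0.0868×1.528 = 0.1327, r_U = 0.411×1.528^0.5 = 0.5081.
Overall selectivity = C_D/C_U = r_Dτ/(r_Uτ) = r_D/r_U = 0.261.

0.261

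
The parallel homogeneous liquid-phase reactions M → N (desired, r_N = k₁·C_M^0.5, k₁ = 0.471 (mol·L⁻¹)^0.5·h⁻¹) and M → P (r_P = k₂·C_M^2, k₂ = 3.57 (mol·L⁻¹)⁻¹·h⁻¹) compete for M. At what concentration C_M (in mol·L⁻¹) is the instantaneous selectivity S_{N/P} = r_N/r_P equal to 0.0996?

1.21 mol·L⁻¹

S_{N/P} = (k₁/k₂)·C_M^-1.5 ⇒ C_M = (S·k₂/k₁)^(1/(-1.5)).
= (0.0996×3.57/0.471)^(-0.6667) = (0.7549)^(-0.6667) = 1.21 mol·L⁻¹.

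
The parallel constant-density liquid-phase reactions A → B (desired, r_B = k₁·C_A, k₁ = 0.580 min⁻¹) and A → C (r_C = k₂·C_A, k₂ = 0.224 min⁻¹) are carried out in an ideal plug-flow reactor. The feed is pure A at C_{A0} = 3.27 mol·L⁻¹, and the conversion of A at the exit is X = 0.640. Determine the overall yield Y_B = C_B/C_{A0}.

0.462

C_A = C_{A0}(1−X) = 1.177 mol·L⁻¹.
Both paths are first order in A, so the instantaneous fraction to B is constant: dC_B/d(−C_A) = k₁/(k₁+k₂) = 0.7214.
C_B = 0.7214·(C_{A0}−C_A) = 0.7214×2.093 = 1.51 mol·L⁻¹.
Y_B = C_B/C_{A0} = 1.510/3.27 = 0.462.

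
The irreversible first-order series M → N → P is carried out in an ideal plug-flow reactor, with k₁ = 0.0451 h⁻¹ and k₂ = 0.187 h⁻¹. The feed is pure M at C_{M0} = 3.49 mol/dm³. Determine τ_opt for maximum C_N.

10.0 h

Setting dC_N/dτ = 0 gives τ_opt = ln(k₂/k₁)/(k₂−k₁).
= ln(0.187/0.0451)/(0.187−0.0451) = ln(4.146)/0.1419 = 1.422/0.1419 = 10.0 h.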